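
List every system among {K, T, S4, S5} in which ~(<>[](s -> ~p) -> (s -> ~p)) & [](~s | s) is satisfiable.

K, T, S4

S4-tableau for the formula:
1. ~(<>[](s -> ~p) -> (s -> ~p)) & [](~s | s), 0
2. ~(<>[](s -> ~p) -> (s -> ~p)), 0
3. [](~s | s), 0
4. <>[](s -> ~p), 0
5. ~(s -> ~p), 0
6. s, 0
7. p, 0
8. ~s | s, 0
9. [](s -> ~p), 1
10. ~s | s, 1
11. s -> ~p, 1
12. s, 1
13. ~p, 1
Accessibility: 0R0, 0R1, 1R1
Complete open branch: satisfiable in S4, hence also in K, T (this S4-model is also a K-model and a T-model).
S5-tableau for the formula:
1. ~(<>[](s -> ~p) -> (s -> ~p)) & [](~s | s), 0
2. ~(<>[](s -> ~p) -> (s -> ~p)), 0
3. [](~s | s), 0
4. <>[](s -> ~p), 0
5. ~(s -> ~p), 0
6. s, 0
7. p, 0
8. ~s | s, 0
9. [](s -> ~p), 1
10. ~s | s, 1
11. s -> ~p, 0
12. s -> ~p, 1
13. s, 1
14. ~p, 0
Accessibility: 0R0, 0R1, 1R0, 1R1
Branch closes: p and ~p both at 0.
Every branch closes (one shown): unsatisfiable in S5.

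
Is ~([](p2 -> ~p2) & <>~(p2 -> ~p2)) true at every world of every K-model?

Yes, valid

Tableau for the negation [](p2 -> ~p2) & <>~(p2 -> ~p2):
1. [](p2 -> ~p2) & <>~(p2 -> ~p2), u
2. [](p2 -> ~p2), u   [&-rule on 1]
3. <>~(p2 -> ~p2), u   [&-rule on 1]
4. ~(p2 -> ~p2), v   [<>-rule on 3: fresh world v, uRv]
5. p2, v   [~->-rule on 4]
6. p2 -> ~p2, v   [[]-rule on 2 via uRv]
7. ~p2, v   [->-rule on 6 (branches; this branch)]
Accessibility: uRv
Branch closes: p2 and ~p2 both at v.
Every branch of the negation's tableau closes; the branch above is one of them.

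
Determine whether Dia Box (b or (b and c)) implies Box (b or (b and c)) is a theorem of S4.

Tableau for the negation not (Dia Box (b or (b and c)) implies Box (b or (b and c))):
1. not (Dia Box (b or (b and c)) implies Box (b or (b and c))), 0
2. Dia Box (b or (b and c)), 0   [neg-implies-rule on 1]
3. not Box (b or (b and c)), 0   [neg-implies-rule on 1]
4. Box (b or (b and c)), 1   [Dia-rule on 2: fresh world 1, 0R1]
5. b or (b and c), 1   [Box-rule on 4 via 1R1]
6. b and c, 1   [or-rule on 5 (branches; this branch)]
7. b, 1   [and-rule on 6]
8. c, 1   [and-rule on 6]
9. not (b or (b and c)), 2   [neg-Box-rule on 3: fresh world 2, 0R2]
10. not b, 2   [neg-or-rule on 9]
11. not (b and c), 2   [neg-or-rule on 9]
12. not c, 2   [neg-and-rule on 11 (branches; this branch)]
Accessibility: 0R0, 0R1, 0R2, 1R1, 2R2
The negation has an open branch (countermodel exists).

Invalid (countermodel exists)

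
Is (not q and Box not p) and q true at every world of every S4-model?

Tableau for the negation not ((not q and Box not p) and q):
1. not ((not q and Box not p) and q), u
2. not q, u
Accessibility: uRu
The negation has an open branch (countermodel exists).

Not valid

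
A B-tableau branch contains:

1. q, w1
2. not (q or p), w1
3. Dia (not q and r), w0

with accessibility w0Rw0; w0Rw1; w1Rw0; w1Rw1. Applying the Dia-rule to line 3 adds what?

a fresh world w2 with w0Rw2, and not q and r at w2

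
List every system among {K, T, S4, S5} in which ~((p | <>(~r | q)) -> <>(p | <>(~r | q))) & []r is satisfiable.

K

T-tableau for the formula:
1. ~((p | <>(~r | q)) -> <>(p | <>(~r | q))) & []r, 0
2. ~((p | <>(~r | q)) -> <>(p | <>(~r | q))), 0   [&-rule on 1]
3. []r, 0   [&-rule on 1]
4. p | <>(~r | q), 0   [~->-rule on 2]
5. ~<>(p | <>(~r | q)), 0   [~->-rule on 2]
6. r, 0   [[]-rule on 3 via 0R0]
7. ~(p | <>(~r | q)), 0   [~<>-rule on 5 via 0R0]
8. ~p, 0   [~|-rule on 7]
9. ~<>(~r | q), 0   [~|-rule on 7]
10. ~(~r | q), 0   [~<>-rule on 9 via 0R0]
11. ~q, 0   [~|-rule on 10]
12. <>(~r | q), 0   [|-rule on 4 (branches; this branch)]
13. ~r | q, 1   [<>-rule on 12: fresh world 1, 0R1]
14. r, 1   [[]-rule on 3 via 0R1]
15. ~(p | <>(~r | q)), 1   [~<>-rule on 5 via 0R1]
16. ~p, 1   [~|-rule on 15]
17. ~<>(~r | q), 1   [~|-rule on 15]
18. ~(~r | q), 1   [~<>-rule on 9 via 0R1]
19. ~q, 1   [~|-rule on 18]
20. q, 1   [|-rule on 13 (branches; this branch)]
Accessibility: 0R0, 0R1, 1R1
Branch closes: q and ~q both at 1.
Every branch closes (one shown): unsatisfiable in T, hence also in S4, S5 (every S4/S5-frame is a T-frame).
K-tableau for the formula:
1. ~((p | <>(~r | q)) -> <>(p | <>(~r | q))) & []r, 0
2. ~((p | <>(~r | q)) -> <>(p | <>(~r | q))), 0   [&-rule on 1]
3. []r, 0   [&-rule on 1]
4. p | <>(~r | q), 0   [~->-rule on 2]
5. ~<>(p | <>(~r | q)), 0   [~->-rule on 2]
6. <>(~r | q), 0   [|-rule on 4 (branches; this branch)]
7. ~r | q, 1   [<>-rule on 6: fresh world 1, 0R1]
8. r, 1   [[]-rule on 3 via 0R1]
9. ~(p | <>(~r | q)), 1   [~<>-rule on 5 via 0R1]
10. ~p, 1   [~|-rule on 9]
11. ~<>(~r | q), 1   [~|-rule on 9]
12. q, 1   [|-rule on 7 (branches; this branch)]
Accessibility: 0R1
Complete open branch: satisfiable in K.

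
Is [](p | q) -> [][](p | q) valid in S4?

Valid in S4

Tableau for the negation ~([](p | q) -> [][](p | q)):
1. ~([](p | q) -> [][](p | q)), w0
2. [](p | q), w0
3. ~[][](p | q), w0
4. p | q, w0
5. q, w0
6. ~[](p | q), w1
7. p | q, w1
8. q, w1
9. ~(p | q), w2
10. ~p, w2
11. ~q, w2
12. p | q, w2
13. q, w2
Accessibility: w0Rw0, w0Rw1, w0Rw2, w1Rw1, w1Rw2, w2Rw2
Branch closes: q and ~q both at w2.
Every branch of the negation's tableau closes; the branch above is one of them.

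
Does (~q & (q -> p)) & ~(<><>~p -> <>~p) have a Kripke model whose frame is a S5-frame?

1. (~q & (q -> p)) & ~(<><>~p -> <>~p), u
2. ~q & (q -> p), u
3. ~(<><>~p -> <>~p), u
4. ~q, u
5. q -> p, u
6. <><>~p, u
7. ~<>~p, u
8. p, u
9. <>~p, v
10. p, v
11. ~p, w
12. p, w
Accessibility: uRu, uRv, uRw, vRu, vRv, vRw, wRu, wRv, wRw
Branch closes: p and ~p both at w.
All branches of the tableau close; one closing branch shown above.

Unsatisfiable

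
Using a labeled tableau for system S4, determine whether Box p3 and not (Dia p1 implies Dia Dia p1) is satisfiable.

1. Box p3 and not (Dia p1 implies Dia Dia p1), 0
2. Box p3, 0
3. not (Dia p1 implies Dia Dia p1), 0
4. Dia p1, 0
5. not Dia Dia p1, 0
6. p3, 0
7. not Dia p1, 0
8. not p1, 0
9. p1, 1
10. p3, 1
11. not Dia p1, 1
12. not p1, 1
Accessibility: 0R0, 0R1, 1R1
Branch closes: p1 and not p1 both at 1.
(One branch shown.) All branches close.

Unsatisfiable (every branch closes)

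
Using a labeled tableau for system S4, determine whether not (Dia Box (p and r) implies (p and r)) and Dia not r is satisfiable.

1. not (Dia Box (p and r) implies (p and r)) and Dia not r, w0
2. not (Dia Box (p and r) implies (p and r)), w0
3. Dia not r, w0
4. Dia Box (p and r), w0
5. not (p and r), w0
6. not r, w0
7. not r, w1
8. Box (p and r), w2
9. p and r, w2
10. p, w2
11. r, w2
Accessibility: w0Rw0, w0Rw1, w0Rw2, w1Rw1, w2Rw2

Satisfiable (open branch found)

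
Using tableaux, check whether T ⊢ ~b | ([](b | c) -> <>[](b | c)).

Yes, valid

Tableau for the negation ~(~b | ([](b | c) -> <>[](b | c))):
1. ~(~b | ([](b | c) -> <>[](b | c))), u
2. b, u
3. ~([](b | c) -> <>[](b | c)), u
4. [](b | c), u
5. ~<>[](b | c), u
6. b | c, u
7. ~[](b | c), u
8. c, u
9. ~(b | c), v
10. ~b, v
11. ~c, v
12. b | c, v
13. ~[](b | c), v
14. c, v
Accessibility: uRu, uRv, vRv
Branch closes: c and ~c both at v.
All branches of the negation close; one closing branch shown above.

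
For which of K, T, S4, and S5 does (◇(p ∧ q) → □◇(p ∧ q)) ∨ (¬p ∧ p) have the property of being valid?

S4-tableau for the negation ¬((◇(p ∧ q) → □◇(p ∧ q)) ∨ (¬p ∧ p)):
1. ¬((◇(p ∧ q) → □◇(p ∧ q)) ∨ (¬p ∧ p)), w0
2. ¬(◇(p ∧ q) → □◇(p ∧ q)), w0
3. ¬(¬p ∧ p), w0
4. ◇(p ∧ q), w0
5. ¬□◇(p ∧ q), w0
6. ¬p, w0
7. p ∧ q, w1
8. p, w1
9. q, w1
10. ¬◇(p ∧ q), w2
11. ¬(p ∧ q), w2
12. ¬q, w2
Accessibility: w0Rw0, w0Rw1, w0Rw2, w1Rw1, w2Rw2
Complete open branch: countermodel on an S4-frame, so not valid in S4, nor in K, T (the same frame is also a K-frame and a T-frame).
S5-tableau for the negation ¬((◇(p ∧ q) → □◇(p ∧ q)) ∨ (¬p ∧ p)):
1. ¬((◇(p ∧ q) → □◇(p ∧ q)) ∨ (¬p ∧ p)), w0
2. ¬(◇(p ∧ q) → □◇(p ∧ q)), w0
3. ¬(¬p ∧ p), w0
4. ◇(p ∧ q), w0
5. ¬□◇(p ∧ q), w0
6. ¬p, w0
7. p ∧ q, w1
8. p, w1
9. q, w1
10. ¬◇(p ∧ q), w2
11. ¬(p ∧ q), w0
12. ¬(p ∧ q), w1
13. ¬(p ∧ q), w2
14. ¬q, w0
15. ¬q, w1
Accessibility: w0Rw0, w0Rw1, w0Rw2, w1Rw0, w1Rw1, w1Rw2, w2Rw0, w2Rw1, w2Rw2
Branch closes: q and ¬q both at w1.
Every branch closes (one shown): valid in S5.

S5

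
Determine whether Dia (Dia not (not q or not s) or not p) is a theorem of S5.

Tableau for the negation not Dia (Dia not (not q or not s) or not p):
1. not Dia (Dia not (not q or not s) or not p), 0
2. not (Dia not (not q or not s) or not p), 0   [neg-Dia-rule on 1 via 0R0]
3. not Dia not (not q or not s), 0   [neg-or-rule on 2]
4. p, 0   [neg-or-rule on 2]
5. not q or not s, 0   [neg-Dia-rule on 3 via 0R0]
6. not s, 0   [or-rule on 5 (branches; this branch)]
Accessibility: 0R0
The negation has an open branch (countermodel exists).

Invalid (countermodel exists)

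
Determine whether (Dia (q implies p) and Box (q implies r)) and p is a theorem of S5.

Tableau for the negation not ((Dia (q implies p) and Box (q implies r)) and p):
1. not ((Dia (q implies p) and Box (q implies r)) and p), u
2. not p, u   [neg-and-rule on 1 (branches; this branch)]
Accessibility: uRu
The negation has an open branch (countermodel exists).

Not valid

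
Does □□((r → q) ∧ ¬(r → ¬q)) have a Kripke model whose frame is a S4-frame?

1. □□((r → q) ∧ ¬(r → ¬q)), u
2. □((r → q) ∧ ¬(r → ¬q)), u
3. (r → q) ∧ ¬(r → ¬q), u
4. r → q, u
5. ¬(r → ¬q), u
6. r, u
7. q, u
Accessibility: uRu

Satisfiable (open branch found)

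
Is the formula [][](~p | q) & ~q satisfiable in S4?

1. [][](~p | q) & ~q, w0
2. [][](~p | q), w0
3. ~q, w0
4. [](~p | q), w0
5. ~p | q, w0
6. ~p, w0
Accessibility: w0Rw0

Yes, satisfiable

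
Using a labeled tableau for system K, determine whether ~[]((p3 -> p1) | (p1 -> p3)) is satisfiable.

Unsatisfiable (every branch closes)

1. ~[]((p3 -> p1) | (p1 -> p3)), u
2. ~((p3 -> p1) | (p1 -> p3)), v
3. ~(p3 -> p1), v
4. ~(p1 -> p3), v
5. p3, v
6. ~p1, v
7. p1, v
8. ~p3, v
Accessibility: uRv
Branch closes: p1 and ~p1 both at v.
All branches of the tableau close; one closing branch shown above.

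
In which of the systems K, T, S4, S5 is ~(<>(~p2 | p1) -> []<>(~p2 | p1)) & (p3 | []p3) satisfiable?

S4-tableau for the formula:
1. ~(<>(~p2 | p1) -> []<>(~p2 | p1)) & (p3 | []p3), 0
2. ~(<>(~p2 | p1) -> []<>(~p2 | p1)), 0
3. p3 | []p3, 0
4. <>(~p2 | p1), 0
5. ~[]<>(~p2 | p1), 0
6. []p3, 0
7. p3, 0
8. ~p2 | p1, 1
9. p3, 1
10. p1, 1
11. ~<>(~p2 | p1), 2
12. p3, 2
13. ~(~p2 | p1), 2
14. p2, 2
15. ~p1, 2
Accessibility: 0R0, 0R1, 0R2, 1R1, 2R2
Complete open branch: satisfiable in S4, hence also in K, T (this S4-model is also a K-model and a T-model).
S5-tableau for the formula:
1. ~(<>(~p2 | p1) -> []<>(~p2 | p1)) & (p3 | []p3), 0
2. ~(<>(~p2 | p1) -> []<>(~p2 | p1)), 0
3. p3 | []p3, 0
4. <>(~p2 | p1), 0
5. ~[]<>(~p2 | p1), 0
6. []p3, 0
7. p3, 0
8. ~p2 | p1, 1
9. p3, 1
10. p1, 1
11. ~<>(~p2 | p1), 2
12. p3, 2
13. ~(~p2 | p1), 0
14. p2, 0
15. ~p1, 0
16. ~(~p2 | p1), 1
17. p2, 1
18. ~p1, 1
Accessibility: 0R0, 0R1, 0R2, 1R0, 1R1, 1R2, 2R0, 2R1, 2R2
Branch closes: p1 and ~p1 both at 1.
Every branch closes (one shown): unsatisfiable in S5.

K, T, S4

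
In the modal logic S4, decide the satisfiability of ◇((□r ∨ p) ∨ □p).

Satisfiable

1. ◇((□r ∨ p) ∨ □p), 0
2. (□r ∨ p) ∨ □p, 1   [◇-rule on 1: fresh world 1, 0R1]
3. □p, 1   [∨-rule on 2 (branches; this branch)]
4. p, 1   [□-rule on 3 via 1R1]
Accessibility: 0R0, 0R1, 1R1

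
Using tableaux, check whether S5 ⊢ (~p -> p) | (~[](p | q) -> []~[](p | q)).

Yes, valid

Tableau for the negation ~((~p -> p) | (~[](p | q) -> []~[](p | q))):
1. ~((~p -> p) | (~[](p | q) -> []~[](p | q))), w0
2. ~(~p -> p), w0
3. ~(~[](p | q) -> []~[](p | q)), w0
4. ~p, w0
5. ~[](p | q), w0
6. ~[]~[](p | q), w0
7. ~(p | q), w1
8. ~p, w1
9. ~q, w1
10. [](p | q), w2
11. p | q, w0
12. p | q, w1
13. p | q, w2
14. q, w0
15. q, w1
Accessibility: w0Rw0, w0Rw1, w0Rw2, w1Rw0, w1Rw1, w1Rw2, w2Rw0, w2Rw1, w2Rw2
Branch closes: q and ~q both at w1.
All branches of the negation close; one closing branch shown above.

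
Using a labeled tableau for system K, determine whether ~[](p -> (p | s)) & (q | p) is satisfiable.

1. ~[](p -> (p | s)) & (q | p), w0
2. ~[](p -> (p | s)), w0
3. q | p, w0
4. p, w0
5. ~(p -> (p | s)), w1
6. p, w1
7. ~(p | s), w1
8. ~p, w1
9. ~s, w1
Accessibility: w0Rw1
Branch closes: p and ~p both at w1.
Every branch closes; the branch above is one of them.

Unsatisfiable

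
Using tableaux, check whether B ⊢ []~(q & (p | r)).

Tableau for the negation ~[]~(q & (p | r)):
1. ~[]~(q & (p | r)), 0
2. q & (p | r), 1
3. q, 1
4. p | r, 1
5. r, 1
Accessibility: 0R0, 0R1, 1R0, 1R1
The negation has an open branch (countermodel exists).

Not valid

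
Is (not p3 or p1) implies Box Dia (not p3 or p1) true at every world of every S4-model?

Tableau for the negation not ((not p3 or p1) implies Box Dia (not p3 or p1)):
1. not ((not p3 or p1) implies Box Dia (not p3 or p1)), u
2. not p3 or p1, u
3. not Box Dia (not p3 or p1), u
4. p1, u
5. not Dia (not p3 or p1), v
6. not (not p3 or p1), v
7. p3, v
8. not p1, v
Accessibility: uRu, uRv, vRv
The negation has an open branch (countermodel exists).

Invalid (countermodel exists)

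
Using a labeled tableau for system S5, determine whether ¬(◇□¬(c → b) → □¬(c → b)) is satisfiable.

1. ¬(◇□¬(c → b) → □¬(c → b)), w0
2. ◇□¬(c → b), w0
3. ¬□¬(c → b), w0
4. □¬(c → b), w1
5. ¬(c → b), w0
6. c, w0
7. ¬b, w0
8. ¬(c → b), w1
9. c, w1
10. ¬b, w1
11. c → b, w2
12. ¬(c → b), w2
13. c, w2
14. ¬b, w2
15. b, w2
Accessibility: w0Rw0, w0Rw1, w0Rw2, w1Rw0, w1Rw1, w1Rw2, w2Rw0, w2Rw1, w2Rw2
Branch closes: b and ¬b both at w2.
(One branch shown.) All branches close.

Unsatisfiable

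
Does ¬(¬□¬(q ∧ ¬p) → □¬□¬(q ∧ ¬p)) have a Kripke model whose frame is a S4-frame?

Satisfiable

1. ¬(¬□¬(q ∧ ¬p) → □¬□¬(q ∧ ¬p)), u
2. ¬□¬(q ∧ ¬p), u
3. ¬□¬□¬(q ∧ ¬p), u
4. q ∧ ¬p, v
5. q, v
6. ¬p, v
7. □¬(q ∧ ¬p), w
8. ¬(q ∧ ¬p), w
9. p, w
Accessibility: uRu, uRv, uRw, vRv, wRw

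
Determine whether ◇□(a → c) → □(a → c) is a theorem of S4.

Tableau for the negation ¬(◇□(a → c) → □(a → c)):
1. ¬(◇□(a → c) → □(a → c)), 0
2. ◇□(a → c), 0
3. ¬□(a → c), 0
4. □(a → c), 1
5. a → c, 1
6. c, 1
7. ¬(a → c), 2
8. a, 2
9. ¬c, 2
Accessibility: 0R0, 0R1, 0R2, 1R1, 2R2
The negation has an open branch (countermodel exists).

Invalid (countermodel exists)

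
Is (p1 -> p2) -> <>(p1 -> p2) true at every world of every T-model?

Valid

Tableau for the negation ~((p1 -> p2) -> <>(p1 -> p2)):
1. ~((p1 -> p2) -> <>(p1 -> p2)), u
2. p1 -> p2, u
3. ~<>(p1 -> p2), u
4. ~(p1 -> p2), u
5. p1, u
6. ~p2, u
7. p2, u
Accessibility: uRu
Branch closes: p2 and ~p2 both at u.
Every branch of the negation's tableau closes; the branch above is one of them.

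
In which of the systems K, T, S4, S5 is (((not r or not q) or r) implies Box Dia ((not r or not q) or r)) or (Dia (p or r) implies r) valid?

T, S4, S5

K-tableau for the negation not ((((not r or not q) or r) implies Box Dia ((not r or not q) or r)) or (Dia (p or r) implies r)):
1. not ((((not r or not q) or r) implies Box Dia ((not r or not q) or r)) or (Dia (p or r) implies r)), w0
2. not (((not r or not q) or r) implies Box Dia ((not r or not q) or r)), w0
3. not (Dia (p or r) implies r), w0
4. (not r or not q) or r, w0
5. not Box Dia ((not r or not q) or r), w0
6. Dia (p or r), w0
7. not r, w0
8. not r or not q, w0
9. not q, w0
10. not Dia ((not r or not q) or r), w1
11. p or r, w2
12. r, w2
Accessibility: w0Rw1, w0Rw2
Complete open branch: countermodel on a K-frame, so not valid in K.
T-tableau for the negation not ((((not r or not q) or r) implies Box Dia ((not r or not q) or r)) or (Dia (p or r) implies r)):
1. not ((((not r or not q) or r) implies Box Dia ((not r or not q) or r)) or (Dia (p or r) implies r)), w0
2. not (((not r or not q) or r) implies Box Dia ((not r or not q) or r)), w0
3. not (Dia (p or r) implies r), w0
4. (not r or not q) or r, w0
5. not Box Dia ((not r or not q) or r), w0
6. Dia (p or r), w0
7. not r, w0
8. not r or not q, w0
9. not q, w0
10. not Dia ((not r or not q) or r), w1
11. not ((not r or not q) or r), w1
12. not (not r or not q), w1
13. not r, w1
14. r, w1
15. q, w1
Accessibility: w0Rw0, w0Rw1, w1Rw1
Branch closes: r and not r both at w1.
Every branch closes (one shown): valid in T, hence also in S4, S5 (every theorem of T is a theorem of S4 and S5).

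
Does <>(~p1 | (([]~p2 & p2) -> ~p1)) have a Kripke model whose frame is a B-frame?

Yes, satisfiable

1. <>(~p1 | (([]~p2 & p2) -> ~p1)), 0
2. ~p1 | (([]~p2 & p2) -> ~p1), 1
3. ([]~p2 & p2) -> ~p1, 1
4. ~p1, 1
Accessibility: 0R0, 0R1, 1R0, 1R1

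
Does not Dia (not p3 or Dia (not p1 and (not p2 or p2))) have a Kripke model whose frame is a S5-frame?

Satisfiable

1. not Dia (not p3 or Dia (not p1 and (not p2 or p2))), 0
2. not (not p3 or Dia (not p1 and (not p2 or p2))), 0
3. p3, 0
4. not Dia (not p1 and (not p2 or p2)), 0
5. not (not p1 and (not p2 or p2)), 0
6. p1, 0
Accessibility: 0R0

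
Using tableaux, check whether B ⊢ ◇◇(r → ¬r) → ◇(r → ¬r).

Invalid (countermodel exists)

Tableau for the negation ¬(◇◇(r → ¬r) → ◇(r → ¬r)):
1. ¬(◇◇(r → ¬r) → ◇(r → ¬r)), 0
2. ◇◇(r → ¬r), 0   [¬→-rule on 1]
3. ¬◇(r → ¬r), 0   [¬→-rule on 1]
4. ¬(r → ¬r), 0   [¬◇-rule on 3 via 0R0]
5. r, 0   [¬→-rule on 4]
6. ◇(r → ¬r), 1   [◇-rule on 2: fresh world 1, 0R1]
7. ¬(r → ¬r), 1   [¬◇-rule on 3 via 0R1]
8. r, 1   [¬→-rule on 7]
9. r → ¬r, 2   [◇-rule on 6: fresh world 2, 1R2]
10. ¬r, 2   [→-rule on 9 (branches; this branch)]
Accessibility: 0R0, 0R1, 1R0, 1R1, 1R2, 2R1, 2R2
The negation has an open branch (countermodel exists).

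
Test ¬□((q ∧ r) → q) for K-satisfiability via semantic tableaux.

No, unsatisfiable

1. ¬□((q ∧ r) → q), u
2. ¬((q ∧ r) → q), v
3. q ∧ r, v
4. ¬q, v
5. q, v
6. r, v
Accessibility: uRv
Branch closes: q and ¬q both at v.
All branches of the tableau close; one closing branch shown above.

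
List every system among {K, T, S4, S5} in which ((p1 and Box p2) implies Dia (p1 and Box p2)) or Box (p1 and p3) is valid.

T, S4, S5

K-tableau for the negation not (((p1 and Box p2) implies Dia (p1 and Box p2)) or Box (p1 and p3)):
1. not (((p1 and Box p2) implies Dia (p1 and Box p2)) or Box (p1 and p3)), 0
2. not ((p1 and Box p2) implies Dia (p1 and Box p2)), 0
3. not Box (p1 and p3), 0
4. p1 and Box p2, 0
5. not Dia (p1 and Box p2), 0
6. p1, 0
7. Box p2, 0
8. not (p1 and p3), 1
9. not (p1 and Box p2), 1
10. p2, 1
11. not p3, 1
12. not Box p2, 1
13. not p2, 2
Accessibility: 0R1, 1R2
Complete open branch: countermodel on a K-frame, so not valid in K.
T-tableau for the negation not (((p1 and Box p2) implies Dia (p1 and Box p2)) or Box (p1 and p3)):
1. not (((p1 and Box p2) implies Dia (p1 and Box p2)) or Box (p1 and p3)), 0
2. not ((p1 and Box p2) implies Dia (p1 and Box p2)), 0
3. not Box (p1 and p3), 0
4. p1 and Box p2, 0
5. not Dia (p1 and Box p2), 0
6. p1, 0
7. Box p2, 0
8. not (p1 and Box p2), 0
9. p2, 0
10. not Box p2, 0
11. not (p1 and p3), 1
12. not (p1 and Box p2), 1
13. p2, 1
14. not p3, 1
15. not Box p2, 1
16. not p2, 2
17. not (p1 and Box p2), 2
18. p2, 2
Accessibility: 0R0, 0R1, 0R2, 1R1, 2R2
Branch closes: p2 and not p2 both at 2.
Every branch closes (one shown): valid in T, hence also in S4, S5 (every theorem of T is a theorem of S4 and S5).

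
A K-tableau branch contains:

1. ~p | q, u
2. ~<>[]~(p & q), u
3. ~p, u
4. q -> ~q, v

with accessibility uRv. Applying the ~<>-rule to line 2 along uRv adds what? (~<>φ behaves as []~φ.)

~<>φ behaves as []~φ: propagate the negated body to each accessible world.

~[]~(p & q), v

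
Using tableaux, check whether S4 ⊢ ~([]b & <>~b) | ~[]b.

Tableau for the negation ~(~([]b & <>~b) | ~[]b):
1. ~(~([]b & <>~b) | ~[]b), u
2. []b & <>~b, u
3. []b, u
4. <>~b, u
5. b, u
6. ~b, v
7. b, v
Accessibility: uRu, uRv, vRv
Branch closes: b and ~b both at v.
Every branch of the negation's tableau closes; the branch above is one of them.

Valid in S4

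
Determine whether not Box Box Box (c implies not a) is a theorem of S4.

No, not valid

Tableau for the negation Box Box Box (c implies not a):
1. Box Box Box (c implies not a), w0
2. Box Box (c implies not a), w0   [Box-rule on 1 via w0Rw0]
3. Box (c implies not a), w0   [Box-rule on 2 via w0Rw0]
4. c implies not a, w0   [Box-rule on 3 via w0Rw0]
5. not a, w0   [implies-rule on 4 (branches; this branch)]
Accessibility: w0Rw0
The negation has an open branch (countermodel exists).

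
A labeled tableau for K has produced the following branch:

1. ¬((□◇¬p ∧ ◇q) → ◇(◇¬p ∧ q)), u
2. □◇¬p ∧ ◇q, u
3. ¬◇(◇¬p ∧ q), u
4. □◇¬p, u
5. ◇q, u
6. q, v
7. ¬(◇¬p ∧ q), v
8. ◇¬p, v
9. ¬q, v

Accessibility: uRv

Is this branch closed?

Both q and ¬q appear at v.

Closed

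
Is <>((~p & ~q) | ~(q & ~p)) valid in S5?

Invalid (countermodel exists)

Tableau for the negation ~<>((~p & ~q) | ~(q & ~p)):
1. ~<>((~p & ~q) | ~(q & ~p)), w0
2. ~((~p & ~q) | ~(q & ~p)), w0
3. ~(~p & ~q), w0
4. q & ~p, w0
5. q, w0
6. ~p, w0
Accessibility: w0Rw0
The negation has an open branch (countermodel exists).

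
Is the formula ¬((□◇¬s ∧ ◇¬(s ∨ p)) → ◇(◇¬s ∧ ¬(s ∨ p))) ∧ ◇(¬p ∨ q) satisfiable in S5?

Unsatisfiable (every branch closes)

1. ¬((□◇¬s ∧ ◇¬(s ∨ p)) → ◇(◇¬s ∧ ¬(s ∨ p))) ∧ ◇(¬p ∨ q), 0
2. ¬((□◇¬s ∧ ◇¬(s ∨ p)) → ◇(◇¬s ∧ ¬(s ∨ p))), 0
3. ◇(¬p ∨ q), 0
4. □◇¬s ∧ ◇¬(s ∨ p), 0
5. ¬◇(◇¬s ∧ ¬(s ∨ p)), 0
6. □◇¬s, 0
7. ◇¬(s ∨ p), 0
8. ¬(◇¬s ∧ ¬(s ∨ p)), 0
9. ◇¬s, 0
10. s ∨ p, 0
11. p, 0
12. ¬p ∨ q, 1
13. ¬(◇¬s ∧ ¬(s ∨ p)), 1
14. ◇¬s, 1
15. q, 1
16. s ∨ p, 1
17. p, 1
18. ¬(s ∨ p), 2
19. ¬s, 2
20. ¬p, 2
21. ¬(◇¬s ∧ ¬(s ∨ p)), 2
22. ◇¬s, 2
23. ¬◇¬s, 2
24. s, 0
25. s, 1
26. s, 2
Accessibility: 0R0, 0R1, 0R2, 1R0, 1R1, 1R2, 2R0, 2R1, 2R2
Branch closes: s and ¬s both at 2.
(One branch shown.) All branches close.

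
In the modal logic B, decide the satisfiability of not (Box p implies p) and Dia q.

1. not (Box p implies p) and Dia q, u
2. not (Box p implies p), u
3. Dia q, u
4. Box p, u
5. not p, u
6. p, u
Accessibility: uRu
Branch closes: p and not p both at u.
Every branch closes; the branch above is one of them.

No, unsatisfiable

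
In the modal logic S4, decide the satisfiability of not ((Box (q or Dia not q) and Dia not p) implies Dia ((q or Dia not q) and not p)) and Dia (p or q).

1. not ((Box (q or Dia not q) and Dia not p) implies Dia ((q or Dia not q) and not p)) and Dia (p or q), u
2. not ((Box (q or Dia not q) and Dia not p) implies Dia ((q or Dia not q) and not p)), u   [and-rule on 1]
3. Dia (p or q), u   [and-rule on 1]
4. Box (q or Dia not q) and Dia not p, u   [neg-implies-rule on 2]
5. not Dia ((q or Dia not q) and not p), u   [neg-implies-rule on 2]
6. Box (q or Dia not q), u   [and-rule on 4]
7. Dia not p, u   [and-rule on 4]
8. not ((q or Dia not q) and not p), u   [neg-Dia-rule on 5 via uRu]
9. q or Dia not q, u   [Box-rule on 6 via uRu]
10. p, u   [neg-and-rule on 8 (branches; this branch)]
11. Dia not q, u   [or-rule on 9 (branches; this branch)]
12. p or q, v   [Dia-rule on 3: fresh world v, uRv]
13. not ((q or Dia not q) and not p), v   [neg-Dia-rule on 5 via uRv]
14. q or Dia not q, v   [Box-rule on 6 via uRv]
15. q, v   [or-rule on 12 (branches; this branch)]
16. p, v   [neg-and-rule on 13 (branches; this branch)]
17. Dia not q, v   [or-rule on 14 (branches; this branch)]
18. not p, w   [Dia-rule on 7: fresh world w, uRw]
19. not ((q or Dia not q) and not p), w   [neg-Dia-rule on 5 via uRw]
20. q or Dia not q, w   [Box-rule on 6 via uRw]
21. not (q or Dia not q), w   [neg-and-rule on 19 (branches; this branch)]
22. not q, w   [neg-or-rule on 21]
23. not Dia not q, w   [neg-or-rule on 21]
24. q, w   [neg-Dia-rule on 23 via wRw]
Accessibility: uRu, uRv, uRw, vRv, wRw
Branch closes: q and not q both at w.
(One branch shown.) All branches close.

Unsatisfiable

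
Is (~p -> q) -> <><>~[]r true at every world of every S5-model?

Tableau for the negation ~((~p -> q) -> <><>~[]r):
1. ~((~p -> q) -> <><>~[]r), 0
2. ~p -> q, 0
3. ~<><>~[]r, 0
4. ~<>~[]r, 0
5. []r, 0
6. r, 0
7. q, 0
Accessibility: 0R0
The negation has an open branch (countermodel exists).

Not valid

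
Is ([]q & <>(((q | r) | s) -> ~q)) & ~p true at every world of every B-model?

Tableau for the negation ~(([]q & <>(((q | r) | s) -> ~q)) & ~p):
1. ~(([]q & <>(((q | r) | s) -> ~q)) & ~p), 0
2. p, 0   [~&-rule on 1 (branches; this branch)]
Accessibility: 0R0
The negation has an open branch (countermodel exists).

No, not valid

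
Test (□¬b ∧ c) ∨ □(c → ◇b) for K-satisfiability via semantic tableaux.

1. (□¬b ∧ c) ∨ □(c → ◇b), w0
2. □(c → ◇b), w0

Satisfiable (open branch found)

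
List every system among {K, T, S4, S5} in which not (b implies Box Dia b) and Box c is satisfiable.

S5-tableau for the formula:
1. not (b implies Box Dia b) and Box c, 0
2. not (b implies Box Dia b), 0   [and-rule on 1]
3. Box c, 0   [and-rule on 1]
4. b, 0   [neg-implies-rule on 2]
5. not Box Dia b, 0   [neg-implies-rule on 2]
6. c, 0   [Box-rule on 3 via 0R0]
7. not Dia b, 1   [neg-Box-rule on 5: fresh world 1, 0R1]
8. c, 1   [Box-rule on 3 via 0R1]
9. not b, 0   [neg-Dia-rule on 7 via 1R0]
Accessibility: 0R0, 0R1, 1R0, 1R1
Branch closes: b and not b both at 0.
Every branch closes (one shown): unsatisfiable in S5.
S4-tableau for the formula:
1. not (b implies Box Dia b) and Box c, 0
2. not (b implies Box Dia b), 0   [and-rule on 1]
3. Box c, 0   [and-rule on 1]
4. b, 0   [neg-implies-rule on 2]
5. not Box Dia b, 0   [neg-implies-rule on 2]
6. c, 0   [Box-rule on 3 via 0R0]
7. not Dia b, 1   [neg-Box-rule on 5: fresh world 1, 0R1]
8. c, 1   [Box-rule on 3 via 0R1]
9. not b, 1   [neg-Dia-rule on 7 via 1R1]
Accessibility: 0R0, 0R1, 1R1
Complete open branch: satisfiable in S4, hence also in K, T (this S4-model is also a K-model and a T-model).

K, T, S4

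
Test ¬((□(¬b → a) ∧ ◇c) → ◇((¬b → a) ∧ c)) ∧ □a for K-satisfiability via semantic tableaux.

1. ¬((□(¬b → a) ∧ ◇c) → ◇((¬b → a) ∧ c)) ∧ □a, u
2. ¬((□(¬b → a) ∧ ◇c) → ◇((¬b → a) ∧ c)), u   [∧-rule on 1]
3. □a, u   [∧-rule on 1]
4. □(¬b → a) ∧ ◇c, u   [¬→-rule on 2]
5. ¬◇((¬b → a) ∧ c), u   [¬→-rule on 2]
6. □(¬b → a), u   [∧-rule on 4]
7. ◇c, u   [∧-rule on 4]
8. c, v   [◇-rule on 7: fresh world v, uRv]
9. a, v   [□-rule on 3 via uRv]
10. ¬((¬b → a) ∧ c), v   [¬◇-rule on 5 via uRv]
11. ¬b → a, v   [□-rule on 6 via uRv]
12. ¬(¬b → a), v   [¬∧-rule on 10 (branches; this branch)]
13. ¬b, v   [¬→-rule on 12]
14. ¬a, v   [¬→-rule on 12]
Accessibility: uRv
Branch closes: a and ¬a both at v.
Every branch closes; the branch above is one of them.

Unsatisfiable (every branch closes)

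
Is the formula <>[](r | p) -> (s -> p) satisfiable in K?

1. <>[](r | p) -> (s -> p), u
2. s -> p, u
3. p, u

Satisfiable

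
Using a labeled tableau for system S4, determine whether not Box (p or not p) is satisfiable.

1. not Box (p or not p), 0
2. not (p or not p), 1   [neg-Box-rule on 1: fresh world 1, 0R1]
3. not p, 1   [neg-or-rule on 2]
4. p, 1   [neg-or-rule on 2]
Accessibility: 0R0, 0R1, 1R1
Branch closes: p and not p both at 1.
All branches of the tableau close; one closing branch shown above.

No, unsatisfiable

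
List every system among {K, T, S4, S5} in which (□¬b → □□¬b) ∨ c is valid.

S4-tableau for the negation ¬((□¬b → □□¬b) ∨ c):
1. ¬((□¬b → □□¬b) ∨ c), 0
2. ¬(□¬b → □□¬b), 0
3. ¬c, 0
4. □¬b, 0
5. ¬□□¬b, 0
6. ¬b, 0
7. ¬□¬b, 1
8. ¬b, 1
9. b, 2
10. ¬b, 2
Accessibility: 0R0, 0R1, 0R2, 1R1, 1R2, 2R2
Branch closes: b and ¬b both at 2.
Every branch closes (one shown): valid in S4, hence also in S5 (every theorem of S4 is a theorem of S5).
T-tableau for the negation ¬((□¬b → □□¬b) ∨ c):
1. ¬((□¬b → □□¬b) ∨ c), 0
2. ¬(□¬b → □□¬b), 0
3. ¬c, 0
4. □¬b, 0
5. ¬□□¬b, 0
6. ¬b, 0
7. ¬□¬b, 1
8. ¬b, 1
9. b, 2
Accessibility: 0R0, 0R1, 1R1, 1R2, 2R2
Complete open branch: countermodel on a T-frame, so not valid in T, nor in K (the same frame is also a K-frame).

S4, S5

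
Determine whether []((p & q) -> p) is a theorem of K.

Tableau for the negation ~[]((p & q) -> p):
1. ~[]((p & q) -> p), w0
2. ~((p & q) -> p), w1
3. p & q, w1
4. ~p, w1
5. p, w1
6. q, w1
Accessibility: w0Rw1
Branch closes: p and ~p both at w1.
All branches of the negation close; one closing branch shown above.

Valid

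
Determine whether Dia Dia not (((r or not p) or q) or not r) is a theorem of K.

No, not valid

Tableau for the negation not Dia Dia not (((r or not p) or q) or not r):
1. not Dia Dia not (((r or not p) or q) or not r), w0
The negation has an open branch (countermodel exists).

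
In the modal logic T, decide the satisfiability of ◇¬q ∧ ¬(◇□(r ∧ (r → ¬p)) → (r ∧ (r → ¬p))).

1. ◇¬q ∧ ¬(◇□(r ∧ (r → ¬p)) → (r ∧ (r → ¬p))), u
2. ◇¬q, u
3. ¬(◇□(r ∧ (r → ¬p)) → (r ∧ (r → ¬p))), u
4. ◇□(r ∧ (r → ¬p)), u
5. ¬(r ∧ (r → ¬p)), u
6. ¬(r → ¬p), u
7. r, u
8. p, u
9. ¬q, v
10. □(r ∧ (r → ¬p)), w
11. r ∧ (r → ¬p), w
12. r, w
13. r → ¬p, w
14. ¬p, w
Accessibility: uRu, uRv, uRw, vRv, wRw

Satisfiable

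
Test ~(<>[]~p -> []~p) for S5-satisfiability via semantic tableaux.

1. ~(<>[]~p -> []~p), w0
2. <>[]~p, w0
3. ~[]~p, w0
4. []~p, w1
5. ~p, w0
6. ~p, w1
7. p, w2
8. ~p, w2
Accessibility: w0Rw0, w0Rw1, w0Rw2, w1Rw0, w1Rw1, w1Rw2, w2Rw0, w2Rw1, w2Rw2
Branch closes: p and ~p both at w2.
Every branch closes; the branch above is one of them.

No, unsatisfiable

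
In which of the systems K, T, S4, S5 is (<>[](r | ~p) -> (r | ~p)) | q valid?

S5

S5-tableau for the negation ~((<>[](r | ~p) -> (r | ~p)) | q):
1. ~((<>[](r | ~p) -> (r | ~p)) | q), w0
2. ~(<>[](r | ~p) -> (r | ~p)), w0
3. ~q, w0
4. <>[](r | ~p), w0
5. ~(r | ~p), w0
6. ~r, w0
7. p, w0
8. [](r | ~p), w1
9. r | ~p, w0
10. r | ~p, w1
11. ~p, w0
Accessibility: w0Rw0, w0Rw1, w1Rw0, w1Rw1
Branch closes: p and ~p both at w0.
Every branch closes (one shown): valid in S5.
S4-tableau for the negation ~((<>[](r | ~p) -> (r | ~p)) | q):
1. ~((<>[](r | ~p) -> (r | ~p)) | q), w0
2. ~(<>[](r | ~p) -> (r | ~p)), w0
3. ~q, w0
4. <>[](r | ~p), w0
5. ~(r | ~p), w0
6. ~r, w0
7. p, w0
8. [](r | ~p), w1
9. r | ~p, w1
10. ~p, w1
Accessibility: w0Rw0, w0Rw1, w1Rw1
Complete open branch: countermodel on an S4-frame, so not valid in S4, nor in K, T (the same frame is also a K-frame and a T-frame).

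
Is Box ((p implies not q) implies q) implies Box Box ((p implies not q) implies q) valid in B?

No, not valid

Tableau for the negation not (Box ((p implies not q) implies q) implies Box Box ((p implies not q) implies q)):
1. not (Box ((p implies not q) implies q) implies Box Box ((p implies not q) implies q)), w0
2. Box ((p implies not q) implies q), w0   [neg-implies-rule on 1]
3. not Box Box ((p implies not q) implies q), w0   [neg-implies-rule on 1]
4. (p implies not q) implies q, w0   [Box-rule on 2 via w0Rw0]
5. q, w0   [implies-rule on 4 (branches; this branch)]
6. not Box ((p implies not q) implies q), w1   [neg-Box-rule on 3: fresh world w1, w0Rw1]
7. (p implies not q) implies q, w1   [Box-rule on 2 via w0Rw1]
8. q, w1   [implies-rule on 7 (branches; this branch)]
9. not ((p implies not q) implies q), w2   [neg-Box-rule on 6: fresh world w2, w1Rw2]
10. p implies not q, w2   [neg-implies-rule on 9]
11. not q, w2   [neg-implies-rule on 9]
Accessibility: w0Rw0, w0Rw1, w1Rw0, w1Rw1, w1Rw2, w2Rw1, w2Rw2
The negation has an open branch (countermodel exists).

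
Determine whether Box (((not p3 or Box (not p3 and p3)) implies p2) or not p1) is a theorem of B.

Tableau for the negation not Box (((not p3 or Box (not p3 and p3)) implies p2) or not p1):
1. not Box (((not p3 or Box (not p3 and p3)) implies p2) or not p1), 0
2. not (((not p3 or Box (not p3 and p3)) implies p2) or not p1), 1
3. not ((not p3 or Box (not p3 and p3)) implies p2), 1
4. p1, 1
5. not p3 or Box (not p3 and p3), 1
6. not p2, 1
7. not p3, 1
Accessibility: 0R0, 0R1, 1R0, 1R1
The negation has an open branch (countermodel exists).

Not valid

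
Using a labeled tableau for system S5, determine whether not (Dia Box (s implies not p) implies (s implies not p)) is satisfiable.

1. not (Dia Box (s implies not p) implies (s implies not p)), u
2. Dia Box (s implies not p), u
3. not (s implies not p), u
4. s, u
5. p, u
6. Box (s implies not p), v
7. s implies not p, u
8. s implies not p, v
9. not p, u
Accessibility: uRu, uRv, vRu, vRv
Branch closes: p and not p both at u.
All branches of the tableau close; one closing branch shown above.

No, unsatisfiable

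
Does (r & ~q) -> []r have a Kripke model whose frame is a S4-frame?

1. (r & ~q) -> []r, u
2. []r, u
3. r, u
Accessibility: uRu

Yes, satisfiable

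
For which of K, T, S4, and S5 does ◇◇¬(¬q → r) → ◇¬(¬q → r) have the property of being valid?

S4-tableau for the negation ¬(◇◇¬(¬q → r) → ◇¬(¬q → r)):
1. ¬(◇◇¬(¬q → r) → ◇¬(¬q → r)), w0
2. ◇◇¬(¬q → r), w0
3. ¬◇¬(¬q → r), w0
4. ¬q → r, w0
5. r, w0
6. ◇¬(¬q → r), w1
7. ¬q → r, w1
8. r, w1
9. ¬(¬q → r), w2
10. ¬q, w2
11. ¬r, w2
12. ¬q → r, w2
13. r, w2
Accessibility: w0Rw0, w0Rw1, w0Rw2, w1Rw1, w1Rw2, w2Rw2
Branch closes: r and ¬r both at w2.
Every branch closes (one shown): valid in S4, hence also in S5 (every theorem of S4 is a theorem of S5).
T-tableau for the negation ¬(◇◇¬(¬q → r) → ◇¬(¬q → r)):
1. ¬(◇◇¬(¬q → r) → ◇¬(¬q → r)), w0
2. ◇◇¬(¬q → r), w0
3. ¬◇¬(¬q → r), w0
4. ¬q → r, w0
5. r, w0
6. ◇¬(¬q → r), w1
7. ¬q → r, w1
8. r, w1
9. ¬(¬q → r), w2
10. ¬q, w2
11. ¬r, w2
Accessibility: w0Rw0, w0Rw1, w1Rw1, w1Rw2, w2Rw2
Complete open branch: countermodel on a T-frame, so not valid in T, nor in K (the same frame is also a K-frame).

S4, S5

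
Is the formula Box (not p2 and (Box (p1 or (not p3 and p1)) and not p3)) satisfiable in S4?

1. Box (not p2 and (Box (p1 or (not p3 and p1)) and not p3)), u
2. not p2 and (Box (p1 or (not p3 and p1)) and not p3), u   [Box-rule on 1 via uRu]
3. not p2, u   [and-rule on 2]
4. Box (p1 or (not p3 and p1)) and not p3, u   [and-rule on 2]
5. Box (p1 or (not p3 and p1)), u   [and-rule on 4]
6. not p3, u   [and-rule on 4]
7. p1 or (not p3 and p1), u   [Box-rule on 5 via uRu]
8. not p3 and p1, u   [or-rule on 7 (branches; this branch)]
9. p1, u   [and-rule on 8]
Accessibility: uRu

Satisfiable (open branch found)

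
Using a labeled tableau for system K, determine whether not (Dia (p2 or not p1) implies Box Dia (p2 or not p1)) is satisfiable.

1. not (Dia (p2 or not p1) implies Box Dia (p2 or not p1)), w0
2. Dia (p2 or not p1), w0
3. not Box Dia (p2 or not p1), w0
4. p2 or not p1, w1
5. not p1, w1
6. not Dia (p2 or not p1), w2
Accessibility: w0Rw1, w0Rw2

Yes, satisfiable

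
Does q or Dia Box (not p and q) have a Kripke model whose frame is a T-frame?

Yes, satisfiable

1. q or Dia Box (not p and q), u
2. Dia Box (not p and q), u
3. Box (not p and q), v
4. not p and q, v
5. not p, v
6. q, v
Accessibility: uRu, uRv, vRv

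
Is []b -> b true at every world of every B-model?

Valid

Tableau for the negation ~([]b -> b):
1. ~([]b -> b), w0
2. []b, w0
3. ~b, w0
4. b, w0
Accessibility: w0Rw0
Branch closes: b and ~b both at w0.
Every branch of the negation's tableau closes; the branch above is one of them.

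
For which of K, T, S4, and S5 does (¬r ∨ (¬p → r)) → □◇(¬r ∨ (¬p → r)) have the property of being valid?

T, S4, S5

T-tableau for the negation ¬((¬r ∨ (¬p → r)) → □◇(¬r ∨ (¬p → r))):
1. ¬((¬r ∨ (¬p → r)) → □◇(¬r ∨ (¬p → r))), u
2. ¬r ∨ (¬p → r), u
3. ¬□◇(¬r ∨ (¬p → r)), u
4. ¬p → r, u
5. r, u
6. ¬◇(¬r ∨ (¬p → r)), v
7. ¬(¬r ∨ (¬p → r)), v
8. r, v
9. ¬(¬p → r), v
10. ¬p, v
11. ¬r, v
Accessibility: uRu, uRv, vRv
Branch closes: r and ¬r both at v.
Every branch closes (one shown): valid in T, hence also in S4, S5 (every theorem of T is a theorem of S4 and S5).
K-tableau for the negation ¬((¬r ∨ (¬p → r)) → □◇(¬r ∨ (¬p → r))):
1. ¬((¬r ∨ (¬p → r)) → □◇(¬r ∨ (¬p → r))), u
2. ¬r ∨ (¬p → r), u
3. ¬□◇(¬r ∨ (¬p → r)), u
4. ¬p → r, u
5. r, u
6. ¬◇(¬r ∨ (¬p → r)), v
Accessibility: uRv
Complete open branch: countermodel on a K-frame, so not valid in K.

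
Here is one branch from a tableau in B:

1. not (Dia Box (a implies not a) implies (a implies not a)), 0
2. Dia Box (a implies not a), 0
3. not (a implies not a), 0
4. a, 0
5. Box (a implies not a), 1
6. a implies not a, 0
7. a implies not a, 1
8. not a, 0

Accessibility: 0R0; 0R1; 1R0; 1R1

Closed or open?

Both a and not a appear at 0.

Closed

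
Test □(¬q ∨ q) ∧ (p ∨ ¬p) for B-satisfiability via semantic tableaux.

Yes, satisfiable

1. □(¬q ∨ q) ∧ (p ∨ ¬p), 0
2. □(¬q ∨ q), 0
3. p ∨ ¬p, 0
4. ¬q ∨ q, 0
5. ¬p, 0
6. q, 0
Accessibility: 0R0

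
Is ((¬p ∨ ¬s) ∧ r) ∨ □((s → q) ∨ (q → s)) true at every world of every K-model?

Tableau for the negation ¬(((¬p ∨ ¬s) ∧ r) ∨ □((s → q) ∨ (q → s))):
1. ¬(((¬p ∨ ¬s) ∧ r) ∨ □((s → q) ∨ (q → s))), 0
2. ¬((¬p ∨ ¬s) ∧ r), 0   [¬∨-rule on 1]
3. ¬□((s → q) ∨ (q → s)), 0   [¬∨-rule on 1]
4. ¬(¬p ∨ ¬s), 0   [¬∧-rule on 2 (branches; this branch)]
5. p, 0   [¬∨-rule on 4]
6. s, 0   [¬∨-rule on 4]
7. ¬((s → q) ∨ (q → s)), 1   [¬□-rule on 3: fresh world 1, 0R1]
8. ¬(s → q), 1   [¬∨-rule on 7]
9. ¬(q → s), 1   [¬∨-rule on 7]
10. s, 1   [¬→-rule on 8]
11. ¬q, 1   [¬→-rule on 8]
12. q, 1   [¬→-rule on 9]
13. ¬s, 1   [¬→-rule on 9]
Accessibility: 0R1
Branch closes: q and ¬q both at 1.
All branches of the negation close; one closing branch shown above.

Yes, valid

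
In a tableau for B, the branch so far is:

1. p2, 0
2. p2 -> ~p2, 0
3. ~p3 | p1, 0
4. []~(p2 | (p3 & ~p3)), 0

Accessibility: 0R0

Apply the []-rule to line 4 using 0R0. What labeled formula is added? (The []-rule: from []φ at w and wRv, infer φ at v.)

~(p2 | (p3 & ~p3)), 0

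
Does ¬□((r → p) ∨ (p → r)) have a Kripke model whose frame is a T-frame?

1. ¬□((r → p) ∨ (p → r)), u
2. ¬((r → p) ∨ (p → r)), v
3. ¬(r → p), v
4. ¬(p → r), v
5. r, v
6. ¬p, v
7. p, v
8. ¬r, v
Accessibility: uRu, uRv, vRv
Branch closes: p and ¬p both at v.
All branches of the tableau close; one closing branch shown above.

Unsatisfiable (every branch closes)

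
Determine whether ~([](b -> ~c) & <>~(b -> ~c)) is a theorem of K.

Tableau for the negation [](b -> ~c) & <>~(b -> ~c):
1. [](b -> ~c) & <>~(b -> ~c), 0
2. [](b -> ~c), 0
3. <>~(b -> ~c), 0
4. ~(b -> ~c), 1
5. b, 1
6. c, 1
7. b -> ~c, 1
8. ~c, 1
Accessibility: 0R1
Branch closes: c and ~c both at 1.
All branches of the negation close; one closing branch shown above.

Valid in K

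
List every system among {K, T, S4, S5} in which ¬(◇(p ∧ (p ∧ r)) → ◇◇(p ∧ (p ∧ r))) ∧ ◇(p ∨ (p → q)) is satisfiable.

K

T-tableau for the formula:
1. ¬(◇(p ∧ (p ∧ r)) → ◇◇(p ∧ (p ∧ r))) ∧ ◇(p ∨ (p → q)), 0
2. ¬(◇(p ∧ (p ∧ r)) → ◇◇(p ∧ (p ∧ r))), 0
3. ◇(p ∨ (p → q)), 0
4. ◇(p ∧ (p ∧ r)), 0
5. ¬◇◇(p ∧ (p ∧ r)), 0
6. ¬◇(p ∧ (p ∧ r)), 0
7. ¬(p ∧ (p ∧ r)), 0
8. ¬(p ∧ r), 0
9. ¬r, 0
10. p ∨ (p → q), 1
11. ¬◇(p ∧ (p ∧ r)), 1
12. ¬(p ∧ (p ∧ r)), 1
13. p → q, 1
14. ¬(p ∧ r), 1
15. q, 1
16. ¬r, 1
17. p ∧ (p ∧ r), 2
18. p, 2
19. p ∧ r, 2
20. r, 2
21. ¬◇(p ∧ (p ∧ r)), 2
22. ¬(p ∧ (p ∧ r)), 2
23. ¬(p ∧ r), 2
24. ¬r, 2
Accessibility: 0R0, 0R1, 0R2, 1R1, 2R2
Branch closes: r and ¬r both at 2.
Every branch closes (one shown): unsatisfiable in T, hence also in S4, S5 (every S4/S5-frame is a T-frame).
K-tableau for the formula:
1. ¬(◇(p ∧ (p ∧ r)) → ◇◇(p ∧ (p ∧ r))) ∧ ◇(p ∨ (p → q)), 0
2. ¬(◇(p ∧ (p ∧ r)) → ◇◇(p ∧ (p ∧ r))), 0
3. ◇(p ∨ (p → q)), 0
4. ◇(p ∧ (p ∧ r)), 0
5. ¬◇◇(p ∧ (p ∧ r)), 0
6. p ∨ (p → q), 1
7. ¬◇(p ∧ (p ∧ r)), 1
8. p → q, 1
9. q, 1
10. p ∧ (p ∧ r), 2
11. p, 2
12. p ∧ r, 2
13. r, 2
14. ¬◇(p ∧ (p ∧ r)), 2
Accessibility: 0R1, 0R2
Complete open branch: satisfiable in K.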